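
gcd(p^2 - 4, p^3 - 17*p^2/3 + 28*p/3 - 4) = p - 2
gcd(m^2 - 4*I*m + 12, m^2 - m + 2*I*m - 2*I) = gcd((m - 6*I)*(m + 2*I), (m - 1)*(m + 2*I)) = m + 2*I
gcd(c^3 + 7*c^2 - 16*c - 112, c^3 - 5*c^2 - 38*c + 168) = c - 4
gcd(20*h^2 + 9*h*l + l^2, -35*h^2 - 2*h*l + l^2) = 5*h + l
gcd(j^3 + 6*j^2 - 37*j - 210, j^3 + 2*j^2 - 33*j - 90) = j^2 - j - 30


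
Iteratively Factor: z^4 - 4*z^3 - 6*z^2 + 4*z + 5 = (z - 5)*(z^3 + z^2 - z - 1) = (z - 5)*(z - 1)*(z^2 + 2*z + 1) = (z - 5)*(z - 1)*(z + 1)*(z + 1)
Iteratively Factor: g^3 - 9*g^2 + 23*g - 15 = (g - 3)*(g^2 - 6*g + 5) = (g - 3)*(g - 1)*(g - 5)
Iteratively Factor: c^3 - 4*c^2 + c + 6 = (c - 2)*(c^2 - 2*c - 3) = (c - 3)*(c - 2)*(c + 1)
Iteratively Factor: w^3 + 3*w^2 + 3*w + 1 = (w + 1)*(w^2 + 2*w + 1) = (w + 1)^2*(w + 1)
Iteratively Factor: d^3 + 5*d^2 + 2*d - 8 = (d + 4)*(d^2 + d - 2) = (d - 1)*(d + 4)*(d + 2)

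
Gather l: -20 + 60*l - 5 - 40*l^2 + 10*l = -40*l^2 + 70*l - 25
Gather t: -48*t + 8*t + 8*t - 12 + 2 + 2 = -32*t - 8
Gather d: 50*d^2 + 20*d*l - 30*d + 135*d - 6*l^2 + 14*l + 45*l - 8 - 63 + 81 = 50*d^2 + d*(20*l + 105) - 6*l^2 + 59*l + 10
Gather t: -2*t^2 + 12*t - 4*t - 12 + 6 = -2*t^2 + 8*t - 6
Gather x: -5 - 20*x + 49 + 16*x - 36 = 8 - 4*x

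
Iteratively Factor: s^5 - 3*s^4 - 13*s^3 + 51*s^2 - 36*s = (s + 4)*(s^4 - 7*s^3 + 15*s^2 - 9*s) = (s - 3)*(s + 4)*(s^3 - 4*s^2 + 3*s) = s*(s - 3)*(s + 4)*(s^2 - 4*s + 3) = s*(s - 3)*(s - 1)*(s + 4)*(s - 3)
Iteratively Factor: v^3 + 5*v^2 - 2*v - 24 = (v + 3)*(v^2 + 2*v - 8) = (v + 3)*(v + 4)*(v - 2)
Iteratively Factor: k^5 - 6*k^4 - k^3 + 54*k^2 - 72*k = (k)*(k^4 - 6*k^3 - k^2 + 54*k - 72) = k*(k - 3)*(k^3 - 3*k^2 - 10*k + 24) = k*(k - 3)*(k + 3)*(k^2 - 6*k + 8) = k*(k - 4)*(k - 3)*(k + 3)*(k - 2)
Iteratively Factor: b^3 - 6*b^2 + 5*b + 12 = (b - 3)*(b^2 - 3*b - 4) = (b - 4)*(b - 3)*(b + 1)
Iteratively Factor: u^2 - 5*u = (u)*(u - 5)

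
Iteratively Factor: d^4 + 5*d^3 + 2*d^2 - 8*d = (d)*(d^3 + 5*d^2 + 2*d - 8) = d*(d + 4)*(d^2 + d - 2) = d*(d - 1)*(d + 4)*(d + 2)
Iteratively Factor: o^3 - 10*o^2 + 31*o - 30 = (o - 5)*(o^2 - 5*o + 6) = (o - 5)*(o - 3)*(o - 2)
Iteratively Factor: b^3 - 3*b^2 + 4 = (b - 2)*(b^2 - b - 2) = (b - 2)*(b + 1)*(b - 2)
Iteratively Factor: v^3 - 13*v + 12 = (v + 4)*(v^2 - 4*v + 3) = (v - 1)*(v + 4)*(v - 3)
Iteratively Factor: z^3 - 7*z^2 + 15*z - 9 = (z - 1)*(z^2 - 6*z + 9) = (z - 3)*(z - 1)*(z - 3)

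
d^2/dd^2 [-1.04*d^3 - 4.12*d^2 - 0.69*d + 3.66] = -6.24*d - 8.24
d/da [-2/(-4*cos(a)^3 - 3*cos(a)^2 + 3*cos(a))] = 12*(sin(2*a) + sin(3*a))/((cos(2*a) + 1)*(3*cos(a) + 2*cos(2*a) - 1)^2)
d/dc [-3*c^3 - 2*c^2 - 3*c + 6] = -9*c^2 - 4*c - 3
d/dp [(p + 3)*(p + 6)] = 2*p + 9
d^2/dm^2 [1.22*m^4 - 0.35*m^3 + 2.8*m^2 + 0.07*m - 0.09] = 14.64*m^2 - 2.1*m + 5.6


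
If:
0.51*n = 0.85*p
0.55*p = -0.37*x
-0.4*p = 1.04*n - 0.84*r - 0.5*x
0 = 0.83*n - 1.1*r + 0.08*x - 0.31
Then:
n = -0.21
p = -0.12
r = -0.42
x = 0.18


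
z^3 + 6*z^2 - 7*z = z*(z - 1)*(z + 7)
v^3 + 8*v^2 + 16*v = v*(v + 4)^2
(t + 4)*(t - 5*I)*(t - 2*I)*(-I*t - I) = -I*t^4 - 7*t^3 - 5*I*t^3 - 35*t^2 + 6*I*t^2 - 28*t + 50*I*t + 40*I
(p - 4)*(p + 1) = p^2 - 3*p - 4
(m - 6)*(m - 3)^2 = m^3 - 12*m^2 + 45*m - 54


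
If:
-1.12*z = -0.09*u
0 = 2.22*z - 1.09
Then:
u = 6.11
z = 0.49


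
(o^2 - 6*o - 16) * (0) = 0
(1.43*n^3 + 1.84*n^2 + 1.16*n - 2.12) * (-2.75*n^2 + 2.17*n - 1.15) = -3.9325*n^5 - 1.9569*n^4 - 0.8417*n^3 + 6.2312*n^2 - 5.9344*n + 2.438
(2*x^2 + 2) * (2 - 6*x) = -12*x^3 + 4*x^2 - 12*x + 4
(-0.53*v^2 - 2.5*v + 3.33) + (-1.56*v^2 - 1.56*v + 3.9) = -2.09*v^2 - 4.06*v + 7.23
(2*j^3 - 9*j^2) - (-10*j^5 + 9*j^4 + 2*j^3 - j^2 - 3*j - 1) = 10*j^5 - 9*j^4 - 8*j^2 + 3*j + 1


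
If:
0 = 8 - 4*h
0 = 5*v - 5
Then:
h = 2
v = 1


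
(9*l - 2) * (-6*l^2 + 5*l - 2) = -54*l^3 + 57*l^2 - 28*l + 4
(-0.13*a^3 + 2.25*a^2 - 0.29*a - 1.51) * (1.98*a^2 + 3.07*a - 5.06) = -0.2574*a^5 + 4.0559*a^4 + 6.9911*a^3 - 15.2651*a^2 - 3.1683*a + 7.6406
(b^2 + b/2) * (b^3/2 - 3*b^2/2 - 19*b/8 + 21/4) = b^5/2 - 5*b^4/4 - 25*b^3/8 + 65*b^2/16 + 21*b/8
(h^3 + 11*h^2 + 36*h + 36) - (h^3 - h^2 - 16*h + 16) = 12*h^2 + 52*h + 20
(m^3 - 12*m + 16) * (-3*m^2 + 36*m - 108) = -3*m^5 + 36*m^4 - 72*m^3 - 480*m^2 + 1872*m - 1728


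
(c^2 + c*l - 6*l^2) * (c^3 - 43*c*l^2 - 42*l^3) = c^5 + c^4*l - 49*c^3*l^2 - 85*c^2*l^3 + 216*c*l^4 + 252*l^5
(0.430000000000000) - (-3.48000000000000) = 3.91000000000000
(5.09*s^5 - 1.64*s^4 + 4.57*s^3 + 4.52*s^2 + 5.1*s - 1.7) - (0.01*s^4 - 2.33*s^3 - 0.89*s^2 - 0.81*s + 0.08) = 5.09*s^5 - 1.65*s^4 + 6.9*s^3 + 5.41*s^2 + 5.91*s - 1.78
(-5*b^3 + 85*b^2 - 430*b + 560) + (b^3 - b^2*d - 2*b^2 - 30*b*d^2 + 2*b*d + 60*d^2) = -4*b^3 - b^2*d + 83*b^2 - 30*b*d^2 + 2*b*d - 430*b + 60*d^2 + 560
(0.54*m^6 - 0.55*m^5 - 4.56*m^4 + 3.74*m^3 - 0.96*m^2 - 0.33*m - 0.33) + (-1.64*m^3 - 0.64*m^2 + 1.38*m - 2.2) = 0.54*m^6 - 0.55*m^5 - 4.56*m^4 + 2.1*m^3 - 1.6*m^2 + 1.05*m - 2.53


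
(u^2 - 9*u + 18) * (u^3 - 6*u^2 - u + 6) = u^5 - 15*u^4 + 71*u^3 - 93*u^2 - 72*u + 108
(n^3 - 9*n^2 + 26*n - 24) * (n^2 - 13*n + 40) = n^5 - 22*n^4 + 183*n^3 - 722*n^2 + 1352*n - 960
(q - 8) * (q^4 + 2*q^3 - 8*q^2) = q^5 - 6*q^4 - 24*q^3 + 64*q^2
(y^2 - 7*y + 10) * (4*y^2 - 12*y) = 4*y^4 - 40*y^3 + 124*y^2 - 120*y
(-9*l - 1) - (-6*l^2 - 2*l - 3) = 6*l^2 - 7*l + 2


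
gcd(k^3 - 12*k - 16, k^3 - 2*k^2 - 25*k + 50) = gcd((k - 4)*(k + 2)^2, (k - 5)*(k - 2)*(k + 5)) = 1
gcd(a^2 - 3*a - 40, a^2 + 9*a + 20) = a + 5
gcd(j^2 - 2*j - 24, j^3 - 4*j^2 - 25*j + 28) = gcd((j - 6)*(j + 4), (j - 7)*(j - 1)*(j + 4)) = j + 4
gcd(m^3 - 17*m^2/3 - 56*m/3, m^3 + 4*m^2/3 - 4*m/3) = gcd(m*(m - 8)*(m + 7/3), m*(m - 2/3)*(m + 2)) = m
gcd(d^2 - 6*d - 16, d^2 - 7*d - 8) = d - 8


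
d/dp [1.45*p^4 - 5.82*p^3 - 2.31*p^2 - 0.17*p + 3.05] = 5.8*p^3 - 17.46*p^2 - 4.62*p - 0.17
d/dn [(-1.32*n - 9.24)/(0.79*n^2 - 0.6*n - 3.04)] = (1.0428*n^2 + 14.5992*n - 1.5312)/(0.6241*n^4 - 0.948*n^3 - 4.4432*n^2 + 3.648*n + 9.2416)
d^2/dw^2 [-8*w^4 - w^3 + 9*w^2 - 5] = -96*w^2 - 6*w + 18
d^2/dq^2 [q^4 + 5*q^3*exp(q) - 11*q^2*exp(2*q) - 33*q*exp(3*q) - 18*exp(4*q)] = 5*q^3*exp(q) - 44*q^2*exp(2*q) + 30*q^2*exp(q) + 12*q^2 - 297*q*exp(3*q) - 88*q*exp(2*q) + 30*q*exp(q) - 288*exp(4*q) - 198*exp(3*q) - 22*exp(2*q)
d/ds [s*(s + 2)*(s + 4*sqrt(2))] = 3*s^2 + 4*s + 8*sqrt(2)*s + 8*sqrt(2)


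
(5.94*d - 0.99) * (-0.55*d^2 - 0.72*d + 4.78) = -3.267*d^3 - 3.7323*d^2 + 29.106*d - 4.7322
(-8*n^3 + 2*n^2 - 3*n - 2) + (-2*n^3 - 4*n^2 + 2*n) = -10*n^3 - 2*n^2 - n - 2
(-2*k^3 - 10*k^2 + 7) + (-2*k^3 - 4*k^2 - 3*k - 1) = -4*k^3 - 14*k^2 - 3*k + 6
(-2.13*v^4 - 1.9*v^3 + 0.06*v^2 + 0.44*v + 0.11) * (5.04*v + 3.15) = -10.7352*v^5 - 16.2855*v^4 - 5.6826*v^3 + 2.4066*v^2 + 1.9404*v + 0.3465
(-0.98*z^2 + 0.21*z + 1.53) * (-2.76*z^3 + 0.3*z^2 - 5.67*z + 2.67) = 2.7048*z^5 - 0.8736*z^4 + 1.3968*z^3 - 3.3483*z^2 - 8.1144*z + 4.0851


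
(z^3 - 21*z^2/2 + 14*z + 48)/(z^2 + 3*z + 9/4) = 2*(z^2 - 12*z + 32)/(2*z + 3)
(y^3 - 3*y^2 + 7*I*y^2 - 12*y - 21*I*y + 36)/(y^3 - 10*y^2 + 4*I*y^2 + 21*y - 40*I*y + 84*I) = (y + 3*I)/(y - 7)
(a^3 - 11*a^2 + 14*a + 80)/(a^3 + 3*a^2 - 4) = (a^2 - 13*a + 40)/(a^2 + a - 2)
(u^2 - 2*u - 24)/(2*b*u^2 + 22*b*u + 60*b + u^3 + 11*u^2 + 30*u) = (u^2 - 2*u - 24)/(2*b*u^2 + 22*b*u + 60*b + u^3 + 11*u^2 + 30*u)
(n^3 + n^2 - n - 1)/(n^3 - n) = (n + 1)/n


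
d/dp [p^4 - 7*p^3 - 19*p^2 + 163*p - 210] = 4*p^3 - 21*p^2 - 38*p + 163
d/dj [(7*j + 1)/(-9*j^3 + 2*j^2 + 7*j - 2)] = (126*j^3 + 13*j^2 - 4*j - 21)/(81*j^6 - 36*j^5 - 122*j^4 + 64*j^3 + 41*j^2 - 28*j + 4)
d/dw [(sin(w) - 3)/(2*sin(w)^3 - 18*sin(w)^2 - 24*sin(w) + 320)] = (-sin(w)^3 + 9*sin(w)^2 - 27*sin(w) + 62)*cos(w)/((sin(w) - 8)^2*(sin(w) - 5)^2*(sin(w) + 4)^2)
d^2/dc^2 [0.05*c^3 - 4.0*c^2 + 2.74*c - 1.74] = 0.3*c - 8.0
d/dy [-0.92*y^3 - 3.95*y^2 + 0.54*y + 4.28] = -2.76*y^2 - 7.9*y + 0.54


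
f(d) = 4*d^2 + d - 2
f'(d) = 8*d + 1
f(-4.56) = 76.61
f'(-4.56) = -35.48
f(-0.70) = -0.74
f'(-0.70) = -4.60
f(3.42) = 48.21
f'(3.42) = 28.36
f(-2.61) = 22.64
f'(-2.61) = -19.88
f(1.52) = 8.76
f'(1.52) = 13.16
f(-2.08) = 13.23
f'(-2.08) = -15.64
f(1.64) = 10.40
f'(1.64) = 14.12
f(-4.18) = 63.71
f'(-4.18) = -32.44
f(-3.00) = 31.00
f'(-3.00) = -23.00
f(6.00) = 148.00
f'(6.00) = 49.00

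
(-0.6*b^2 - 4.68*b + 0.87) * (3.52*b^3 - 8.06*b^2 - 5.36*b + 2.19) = -2.112*b^5 - 11.6376*b^4 + 43.9992*b^3 + 16.7586*b^2 - 14.9124*b + 1.9053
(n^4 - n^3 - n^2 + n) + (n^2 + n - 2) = n^4 - n^3 + 2*n - 2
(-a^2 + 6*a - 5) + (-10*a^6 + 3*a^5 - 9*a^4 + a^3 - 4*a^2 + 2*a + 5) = -10*a^6 + 3*a^5 - 9*a^4 + a^3 - 5*a^2 + 8*a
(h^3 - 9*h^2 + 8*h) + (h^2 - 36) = h^3 - 8*h^2 + 8*h - 36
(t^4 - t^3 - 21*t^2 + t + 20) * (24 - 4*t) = -4*t^5 + 28*t^4 + 60*t^3 - 508*t^2 - 56*t + 480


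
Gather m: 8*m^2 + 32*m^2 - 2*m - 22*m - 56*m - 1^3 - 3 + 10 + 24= 40*m^2 - 80*m + 30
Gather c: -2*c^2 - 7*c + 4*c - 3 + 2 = -2*c^2 - 3*c - 1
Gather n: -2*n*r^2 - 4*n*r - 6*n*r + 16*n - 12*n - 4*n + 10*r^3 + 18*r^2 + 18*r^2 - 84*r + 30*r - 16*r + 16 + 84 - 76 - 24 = n*(-2*r^2 - 10*r) + 10*r^3 + 36*r^2 - 70*r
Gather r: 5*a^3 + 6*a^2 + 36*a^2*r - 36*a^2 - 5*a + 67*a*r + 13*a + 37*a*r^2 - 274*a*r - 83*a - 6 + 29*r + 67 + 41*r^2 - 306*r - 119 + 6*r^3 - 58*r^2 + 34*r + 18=5*a^3 - 30*a^2 - 75*a + 6*r^3 + r^2*(37*a - 17) + r*(36*a^2 - 207*a - 243) - 40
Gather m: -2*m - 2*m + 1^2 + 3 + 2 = 6 - 4*m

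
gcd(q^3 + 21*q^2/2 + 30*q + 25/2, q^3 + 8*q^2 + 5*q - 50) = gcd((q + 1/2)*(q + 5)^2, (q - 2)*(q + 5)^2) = q^2 + 10*q + 25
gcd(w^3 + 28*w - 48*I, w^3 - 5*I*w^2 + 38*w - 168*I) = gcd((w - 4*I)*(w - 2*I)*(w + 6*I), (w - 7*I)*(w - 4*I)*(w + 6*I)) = w^2 + 2*I*w + 24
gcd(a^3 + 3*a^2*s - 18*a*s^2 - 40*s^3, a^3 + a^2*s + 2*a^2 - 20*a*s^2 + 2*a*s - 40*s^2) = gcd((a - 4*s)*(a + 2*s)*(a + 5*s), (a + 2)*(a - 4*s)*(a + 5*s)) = -a^2 - a*s + 20*s^2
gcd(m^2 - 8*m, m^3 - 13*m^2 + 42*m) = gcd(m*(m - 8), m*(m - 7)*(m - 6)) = m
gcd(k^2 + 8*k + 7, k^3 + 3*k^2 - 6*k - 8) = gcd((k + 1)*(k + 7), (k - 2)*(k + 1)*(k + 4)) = k + 1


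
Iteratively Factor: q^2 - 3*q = (q)*(q - 3)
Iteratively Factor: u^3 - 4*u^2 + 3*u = (u - 3)*(u^2 - u) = u*(u - 3)*(u - 1)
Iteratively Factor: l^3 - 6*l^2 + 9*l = (l - 3)*(l^2 - 3*l) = (l - 3)^2*(l)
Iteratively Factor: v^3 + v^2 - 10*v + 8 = (v - 2)*(v^2 + 3*v - 4) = (v - 2)*(v - 1)*(v + 4)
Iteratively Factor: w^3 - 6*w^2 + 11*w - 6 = (w - 2)*(w^2 - 4*w + 3) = (w - 2)*(w - 1)*(w - 3)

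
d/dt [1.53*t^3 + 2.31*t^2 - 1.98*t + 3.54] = 4.59*t^2 + 4.62*t - 1.98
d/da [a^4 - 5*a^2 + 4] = 4*a^3 - 10*a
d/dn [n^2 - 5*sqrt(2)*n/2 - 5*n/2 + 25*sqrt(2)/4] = 2*n - 5*sqrt(2)/2 - 5/2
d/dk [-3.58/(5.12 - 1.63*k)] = -5.8354/(1.63*k - 5.12)^2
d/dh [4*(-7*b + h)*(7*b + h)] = 8*h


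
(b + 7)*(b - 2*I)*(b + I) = b^3 + 7*b^2 - I*b^2 + 2*b - 7*I*b + 14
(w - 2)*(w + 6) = w^2 + 4*w - 12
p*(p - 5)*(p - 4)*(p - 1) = p^4 - 10*p^3 + 29*p^2 - 20*p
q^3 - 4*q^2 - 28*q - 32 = (q - 8)*(q + 2)^2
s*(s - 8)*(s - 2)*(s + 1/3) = s^4 - 29*s^3/3 + 38*s^2/3 + 16*s/3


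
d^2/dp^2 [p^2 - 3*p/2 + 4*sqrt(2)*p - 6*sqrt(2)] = 2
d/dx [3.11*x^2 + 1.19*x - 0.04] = 6.22*x + 1.19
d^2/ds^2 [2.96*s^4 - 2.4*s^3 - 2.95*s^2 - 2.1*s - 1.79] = 35.52*s^2 - 14.4*s - 5.9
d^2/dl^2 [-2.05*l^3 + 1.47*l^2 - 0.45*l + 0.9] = 2.94 - 12.3*l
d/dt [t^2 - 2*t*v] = 2*t - 2*v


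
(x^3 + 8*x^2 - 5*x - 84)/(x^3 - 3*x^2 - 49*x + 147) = (x + 4)/(x - 7)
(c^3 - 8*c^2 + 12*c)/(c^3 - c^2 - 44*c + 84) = c/(c + 7)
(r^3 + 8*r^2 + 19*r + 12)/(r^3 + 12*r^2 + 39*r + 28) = (r + 3)/(r + 7)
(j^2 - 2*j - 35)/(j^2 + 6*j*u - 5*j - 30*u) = (j^2 - 2*j - 35)/(j^2 + 6*j*u - 5*j - 30*u)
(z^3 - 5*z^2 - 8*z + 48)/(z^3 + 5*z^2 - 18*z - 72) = (z - 4)/(z + 6)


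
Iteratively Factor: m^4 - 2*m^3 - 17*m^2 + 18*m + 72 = (m - 3)*(m^3 + m^2 - 14*m - 24) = (m - 4)*(m - 3)*(m^2 + 5*m + 6) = (m - 4)*(m - 3)*(m + 2)*(m + 3)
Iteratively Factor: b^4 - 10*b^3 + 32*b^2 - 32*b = (b - 4)*(b^3 - 6*b^2 + 8*b) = (b - 4)*(b - 2)*(b^2 - 4*b) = b*(b - 4)*(b - 2)*(b - 4)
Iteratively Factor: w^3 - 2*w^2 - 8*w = (w + 2)*(w^2 - 4*w) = w*(w + 2)*(w - 4)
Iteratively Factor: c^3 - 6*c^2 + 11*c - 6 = (c - 1)*(c^2 - 5*c + 6) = (c - 3)*(c - 1)*(c - 2)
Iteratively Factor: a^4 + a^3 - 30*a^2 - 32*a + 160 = (a + 4)*(a^3 - 3*a^2 - 18*a + 40) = (a - 2)*(a + 4)*(a^2 - a - 20) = (a - 5)*(a - 2)*(a + 4)*(a + 4)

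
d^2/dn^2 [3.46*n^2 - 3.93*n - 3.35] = 6.92000000000000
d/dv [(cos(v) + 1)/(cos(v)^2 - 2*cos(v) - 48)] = (cos(v)^2 + 2*cos(v) + 46)*sin(v)/(sin(v)^2 + 2*cos(v) + 47)^2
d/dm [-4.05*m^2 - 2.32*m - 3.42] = -8.1*m - 2.32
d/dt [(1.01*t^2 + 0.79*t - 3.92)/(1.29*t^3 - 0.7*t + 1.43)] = ((2.02*t + 0.79)*(1.29*t^3 - 0.7*t + 1.43) - (3.87*t^2 - 0.7)*(1.01*t^2 + 0.79*t - 3.92))/(1.29*t^3 - 0.7*t + 1.43)^2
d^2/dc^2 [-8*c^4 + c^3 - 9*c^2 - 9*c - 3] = -96*c^2 + 6*c - 18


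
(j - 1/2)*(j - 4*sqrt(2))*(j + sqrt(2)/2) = j^3 - 7*sqrt(2)*j^2/2 - j^2/2 - 4*j + 7*sqrt(2)*j/4 + 2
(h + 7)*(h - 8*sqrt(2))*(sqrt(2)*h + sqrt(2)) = sqrt(2)*h^3 - 16*h^2 + 8*sqrt(2)*h^2 - 128*h + 7*sqrt(2)*h - 112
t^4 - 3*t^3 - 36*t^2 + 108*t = t*(t - 6)*(t - 3)*(t + 6)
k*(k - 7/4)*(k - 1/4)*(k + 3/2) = k^4 - k^3/2 - 41*k^2/16 + 21*k/32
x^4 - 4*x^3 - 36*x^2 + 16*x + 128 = (x - 8)*(x - 2)*(x + 2)*(x + 4)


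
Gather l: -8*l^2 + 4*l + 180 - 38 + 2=-8*l^2 + 4*l + 144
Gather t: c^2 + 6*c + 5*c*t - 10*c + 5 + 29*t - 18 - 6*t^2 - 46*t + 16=c^2 - 4*c - 6*t^2 + t*(5*c - 17) + 3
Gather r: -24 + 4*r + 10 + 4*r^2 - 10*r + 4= 4*r^2 - 6*r - 10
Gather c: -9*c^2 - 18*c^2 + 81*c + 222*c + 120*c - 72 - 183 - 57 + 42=-27*c^2 + 423*c - 270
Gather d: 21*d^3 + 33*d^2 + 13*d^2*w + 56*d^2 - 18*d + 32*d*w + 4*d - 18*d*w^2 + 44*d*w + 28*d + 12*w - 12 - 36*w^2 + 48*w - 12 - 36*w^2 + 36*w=21*d^3 + d^2*(13*w + 89) + d*(-18*w^2 + 76*w + 14) - 72*w^2 + 96*w - 24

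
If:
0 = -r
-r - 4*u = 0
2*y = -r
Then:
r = 0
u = 0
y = 0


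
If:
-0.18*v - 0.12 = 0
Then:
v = -0.67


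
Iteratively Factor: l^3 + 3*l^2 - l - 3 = (l - 1)*(l^2 + 4*l + 3) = (l - 1)*(l + 1)*(l + 3)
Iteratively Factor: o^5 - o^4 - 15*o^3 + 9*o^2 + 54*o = (o)*(o^4 - o^3 - 15*o^2 + 9*o + 54) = o*(o + 3)*(o^3 - 4*o^2 - 3*o + 18) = o*(o + 2)*(o + 3)*(o^2 - 6*o + 9) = o*(o - 3)*(o + 2)*(o + 3)*(o - 3)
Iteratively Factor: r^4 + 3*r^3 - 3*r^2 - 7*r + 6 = (r - 1)*(r^3 + 4*r^2 + r - 6) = (r - 1)*(r + 3)*(r^2 + r - 2) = (r - 1)^2*(r + 3)*(r + 2)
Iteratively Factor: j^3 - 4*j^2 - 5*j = (j - 5)*(j^2 + j) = j*(j - 5)*(j + 1)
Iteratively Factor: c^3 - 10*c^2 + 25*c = (c - 5)*(c^2 - 5*c) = c*(c - 5)*(c - 5)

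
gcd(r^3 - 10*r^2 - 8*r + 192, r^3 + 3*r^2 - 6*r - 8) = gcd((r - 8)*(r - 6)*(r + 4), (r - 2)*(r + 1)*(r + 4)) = r + 4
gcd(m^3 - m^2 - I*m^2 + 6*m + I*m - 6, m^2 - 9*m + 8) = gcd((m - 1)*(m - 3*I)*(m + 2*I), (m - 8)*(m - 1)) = m - 1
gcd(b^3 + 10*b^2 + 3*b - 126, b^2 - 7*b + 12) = b - 3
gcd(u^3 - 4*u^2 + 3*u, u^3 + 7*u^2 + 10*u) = u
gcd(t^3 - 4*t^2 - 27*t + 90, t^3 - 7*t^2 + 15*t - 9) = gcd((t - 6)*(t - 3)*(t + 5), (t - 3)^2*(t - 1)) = t - 3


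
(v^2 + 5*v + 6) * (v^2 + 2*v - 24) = v^4 + 7*v^3 - 8*v^2 - 108*v - 144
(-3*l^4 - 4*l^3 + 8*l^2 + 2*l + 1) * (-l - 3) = 3*l^5 + 13*l^4 + 4*l^3 - 26*l^2 - 7*l - 3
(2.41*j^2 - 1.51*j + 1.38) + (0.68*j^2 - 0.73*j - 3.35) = 3.09*j^2 - 2.24*j - 1.97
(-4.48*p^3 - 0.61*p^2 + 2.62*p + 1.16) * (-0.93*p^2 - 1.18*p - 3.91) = 4.1664*p^5 + 5.8537*p^4 + 15.8*p^3 - 1.7853*p^2 - 11.613*p - 4.5356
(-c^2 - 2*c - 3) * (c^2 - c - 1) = -c^4 - c^3 + 5*c + 3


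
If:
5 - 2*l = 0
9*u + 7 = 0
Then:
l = 5/2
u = -7/9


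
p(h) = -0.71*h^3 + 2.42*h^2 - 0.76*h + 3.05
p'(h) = -2.13*h^2 + 4.84*h - 0.76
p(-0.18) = 3.27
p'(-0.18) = -1.70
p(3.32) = 1.22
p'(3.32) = -8.17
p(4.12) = -8.66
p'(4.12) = -16.97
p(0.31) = 3.03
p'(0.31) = 0.54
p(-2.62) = 34.42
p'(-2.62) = -28.06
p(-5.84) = 231.44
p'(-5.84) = -101.67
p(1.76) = 5.34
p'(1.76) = 1.16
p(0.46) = 3.14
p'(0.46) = 1.02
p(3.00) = 3.38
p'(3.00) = -5.41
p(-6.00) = 248.09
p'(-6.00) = -106.48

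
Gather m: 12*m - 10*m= 2*m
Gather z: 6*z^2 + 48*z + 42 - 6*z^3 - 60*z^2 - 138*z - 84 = -6*z^3 - 54*z^2 - 90*z - 42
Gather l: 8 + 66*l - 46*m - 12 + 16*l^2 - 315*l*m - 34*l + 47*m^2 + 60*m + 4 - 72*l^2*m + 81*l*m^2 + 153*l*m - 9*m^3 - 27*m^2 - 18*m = l^2*(16 - 72*m) + l*(81*m^2 - 162*m + 32) - 9*m^3 + 20*m^2 - 4*m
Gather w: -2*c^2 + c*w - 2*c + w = -2*c^2 - 2*c + w*(c + 1)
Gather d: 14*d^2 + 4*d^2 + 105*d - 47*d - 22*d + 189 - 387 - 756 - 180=18*d^2 + 36*d - 1134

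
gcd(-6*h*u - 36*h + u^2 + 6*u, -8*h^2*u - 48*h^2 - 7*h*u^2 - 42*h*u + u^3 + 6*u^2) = u + 6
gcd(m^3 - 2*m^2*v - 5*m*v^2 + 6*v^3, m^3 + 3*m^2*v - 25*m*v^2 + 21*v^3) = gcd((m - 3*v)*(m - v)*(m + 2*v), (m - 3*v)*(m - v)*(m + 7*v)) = m^2 - 4*m*v + 3*v^2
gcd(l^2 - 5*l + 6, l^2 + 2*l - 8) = l - 2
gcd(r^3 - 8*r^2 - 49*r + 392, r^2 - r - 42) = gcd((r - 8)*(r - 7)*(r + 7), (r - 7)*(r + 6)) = r - 7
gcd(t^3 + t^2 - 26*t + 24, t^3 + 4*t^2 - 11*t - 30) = 1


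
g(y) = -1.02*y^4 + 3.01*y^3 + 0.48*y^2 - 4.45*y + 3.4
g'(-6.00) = 1196.15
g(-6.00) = -1924.70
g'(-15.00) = 15782.90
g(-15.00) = -61618.10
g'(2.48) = -8.76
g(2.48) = 2.64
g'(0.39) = -2.94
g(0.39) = 1.89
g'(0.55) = -1.87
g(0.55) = 1.51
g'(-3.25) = 227.87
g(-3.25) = -194.19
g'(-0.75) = 1.63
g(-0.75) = 5.41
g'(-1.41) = 23.59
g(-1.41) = -1.84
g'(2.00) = 0.95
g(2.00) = 4.18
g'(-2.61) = 127.10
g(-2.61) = -82.57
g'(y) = -4.08*y^3 + 9.03*y^2 + 0.96*y - 4.45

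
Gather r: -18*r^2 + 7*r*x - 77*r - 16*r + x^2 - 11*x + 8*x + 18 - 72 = -18*r^2 + r*(7*x - 93) + x^2 - 3*x - 54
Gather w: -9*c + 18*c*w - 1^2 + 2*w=-9*c + w*(18*c + 2) - 1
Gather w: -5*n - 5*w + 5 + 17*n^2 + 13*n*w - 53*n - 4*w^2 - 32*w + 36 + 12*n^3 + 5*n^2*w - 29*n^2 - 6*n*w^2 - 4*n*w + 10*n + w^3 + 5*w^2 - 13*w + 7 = 12*n^3 - 12*n^2 - 48*n + w^3 + w^2*(1 - 6*n) + w*(5*n^2 + 9*n - 50) + 48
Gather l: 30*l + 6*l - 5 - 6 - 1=36*l - 12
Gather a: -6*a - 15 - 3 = -6*a - 18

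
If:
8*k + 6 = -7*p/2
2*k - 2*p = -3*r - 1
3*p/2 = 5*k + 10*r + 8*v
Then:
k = 168*v/283 - 256/283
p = 100/283 - 384*v/283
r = 143/283 - 368*v/283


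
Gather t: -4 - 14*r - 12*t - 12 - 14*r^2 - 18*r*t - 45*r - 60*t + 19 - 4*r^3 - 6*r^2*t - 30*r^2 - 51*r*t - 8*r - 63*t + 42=-4*r^3 - 44*r^2 - 67*r + t*(-6*r^2 - 69*r - 135) + 45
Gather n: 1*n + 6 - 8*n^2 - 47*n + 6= -8*n^2 - 46*n + 12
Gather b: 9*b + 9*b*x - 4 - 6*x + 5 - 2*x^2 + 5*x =b*(9*x + 9) - 2*x^2 - x + 1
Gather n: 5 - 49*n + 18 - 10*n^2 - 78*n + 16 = -10*n^2 - 127*n + 39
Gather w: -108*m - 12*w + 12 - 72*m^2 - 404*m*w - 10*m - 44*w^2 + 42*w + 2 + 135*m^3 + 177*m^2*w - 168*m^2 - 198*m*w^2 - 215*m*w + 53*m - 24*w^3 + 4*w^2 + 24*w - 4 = 135*m^3 - 240*m^2 - 65*m - 24*w^3 + w^2*(-198*m - 40) + w*(177*m^2 - 619*m + 54) + 10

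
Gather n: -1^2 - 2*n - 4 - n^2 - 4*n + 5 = -n^2 - 6*n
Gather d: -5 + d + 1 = d - 4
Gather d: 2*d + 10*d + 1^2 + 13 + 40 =12*d + 54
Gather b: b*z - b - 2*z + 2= b*(z - 1) - 2*z + 2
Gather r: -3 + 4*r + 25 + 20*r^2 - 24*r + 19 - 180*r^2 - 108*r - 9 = -160*r^2 - 128*r + 32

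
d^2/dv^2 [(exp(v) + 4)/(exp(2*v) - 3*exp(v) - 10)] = (exp(4*v) + 19*exp(3*v) + 24*exp(2*v) + 166*exp(v) - 20)*exp(v)/(exp(6*v) - 9*exp(5*v) - 3*exp(4*v) + 153*exp(3*v) + 30*exp(2*v) - 900*exp(v) - 1000)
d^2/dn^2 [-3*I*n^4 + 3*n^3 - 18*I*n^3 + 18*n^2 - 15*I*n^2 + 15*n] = -36*I*n^2 + n*(18 - 108*I) + 36 - 30*I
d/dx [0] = 0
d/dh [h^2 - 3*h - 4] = 2*h - 3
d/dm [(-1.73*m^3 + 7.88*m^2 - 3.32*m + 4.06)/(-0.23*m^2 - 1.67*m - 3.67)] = (0.3979*m^4 + 5.7782*m^3 + 5.1241*m^2 - 55.9716*m + 18.9646)/(0.0529*m^4 + 0.7682*m^3 + 4.4771*m^2 + 12.2578*m + 13.4689)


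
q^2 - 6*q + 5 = (q - 5)*(q - 1)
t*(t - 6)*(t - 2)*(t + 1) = t^4 - 7*t^3 + 4*t^2 + 12*t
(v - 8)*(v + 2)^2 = v^3 - 4*v^2 - 28*v - 32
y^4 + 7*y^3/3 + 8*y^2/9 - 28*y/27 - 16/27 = (y - 2/3)*(y + 2/3)*(y + 1)*(y + 4/3)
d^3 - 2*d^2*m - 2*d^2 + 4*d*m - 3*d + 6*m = (d - 3)*(d + 1)*(d - 2*m)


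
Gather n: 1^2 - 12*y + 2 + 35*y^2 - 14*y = 35*y^2 - 26*y + 3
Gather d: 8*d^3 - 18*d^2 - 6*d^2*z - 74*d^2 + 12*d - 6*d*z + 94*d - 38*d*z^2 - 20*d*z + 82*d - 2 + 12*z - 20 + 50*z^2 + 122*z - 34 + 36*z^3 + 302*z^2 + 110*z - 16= 8*d^3 + d^2*(-6*z - 92) + d*(-38*z^2 - 26*z + 188) + 36*z^3 + 352*z^2 + 244*z - 72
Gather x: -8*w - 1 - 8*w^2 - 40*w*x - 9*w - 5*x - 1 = -8*w^2 - 17*w + x*(-40*w - 5) - 2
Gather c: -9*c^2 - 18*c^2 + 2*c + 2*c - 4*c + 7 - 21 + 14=-27*c^2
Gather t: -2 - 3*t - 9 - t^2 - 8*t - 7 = -t^2 - 11*t - 18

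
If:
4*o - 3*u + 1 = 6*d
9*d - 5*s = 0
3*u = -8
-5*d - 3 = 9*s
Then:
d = -15/106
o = -261/106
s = -27/106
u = -8/3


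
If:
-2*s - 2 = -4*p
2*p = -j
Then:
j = -s - 1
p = s/2 + 1/2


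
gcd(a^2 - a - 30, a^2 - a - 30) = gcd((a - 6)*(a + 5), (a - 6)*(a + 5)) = a^2 - a - 30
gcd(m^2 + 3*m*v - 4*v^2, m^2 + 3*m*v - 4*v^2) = -m^2 - 3*m*v + 4*v^2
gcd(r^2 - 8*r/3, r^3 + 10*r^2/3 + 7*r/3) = r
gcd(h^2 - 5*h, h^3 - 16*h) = h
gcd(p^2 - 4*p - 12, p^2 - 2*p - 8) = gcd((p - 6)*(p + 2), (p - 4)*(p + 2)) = p + 2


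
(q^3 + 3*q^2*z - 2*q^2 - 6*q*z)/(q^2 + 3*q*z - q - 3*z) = q*(q - 2)/(q - 1)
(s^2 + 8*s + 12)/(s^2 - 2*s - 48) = (s + 2)/(s - 8)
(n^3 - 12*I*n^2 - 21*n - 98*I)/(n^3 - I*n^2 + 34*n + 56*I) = (n - 7*I)/(n + 4*I)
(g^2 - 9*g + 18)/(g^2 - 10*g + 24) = (g - 3)/(g - 4)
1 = 1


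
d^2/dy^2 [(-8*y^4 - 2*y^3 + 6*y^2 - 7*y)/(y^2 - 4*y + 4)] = 2*(-8*y^4 + 64*y^3 - 192*y^2 - 7*y - 4)/(y^4 - 8*y^3 + 24*y^2 - 32*y + 16)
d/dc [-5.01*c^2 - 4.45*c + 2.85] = -10.02*c - 4.45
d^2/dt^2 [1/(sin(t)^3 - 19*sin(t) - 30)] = (9*sin(t)^6 - 50*sin(t)^4 + 270*sin(t)^3 + 475*sin(t)^2 - 750*sin(t) - 722)/(-sin(t)^3 + 19*sin(t) + 30)^3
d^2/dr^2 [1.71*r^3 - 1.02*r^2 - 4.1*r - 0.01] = 10.26*r - 2.04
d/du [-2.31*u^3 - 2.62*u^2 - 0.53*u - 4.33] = -6.93*u^2 - 5.24*u - 0.53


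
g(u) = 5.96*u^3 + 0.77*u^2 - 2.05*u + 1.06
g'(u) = 17.88*u^2 + 1.54*u - 2.05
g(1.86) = 38.26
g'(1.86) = 62.67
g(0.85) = 3.53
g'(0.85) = 12.18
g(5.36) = 929.98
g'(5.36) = 519.89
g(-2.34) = -66.29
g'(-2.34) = 92.25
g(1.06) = 6.85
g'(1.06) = 19.67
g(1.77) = 32.89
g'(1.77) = 56.69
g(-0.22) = 1.48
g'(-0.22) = -1.52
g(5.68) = 1106.43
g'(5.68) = 583.55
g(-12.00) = -10162.34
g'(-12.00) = 2554.19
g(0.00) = 1.06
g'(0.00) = -2.05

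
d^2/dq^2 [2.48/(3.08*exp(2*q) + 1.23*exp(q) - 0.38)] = (2.48*(6.16*exp(q) + 1.23)*(12.32*exp(q) + 2.46)*exp(q) - (30.5536*exp(q) + 3.0504)*(3.08*exp(2*q) + 1.23*exp(q) - 0.38))*exp(q)/(3.08*exp(2*q) + 1.23*exp(q) - 0.38)^3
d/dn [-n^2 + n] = 1 - 2*n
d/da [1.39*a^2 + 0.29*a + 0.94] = 2.78*a + 0.29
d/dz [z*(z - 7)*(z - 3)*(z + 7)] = 4*z^3 - 9*z^2 - 98*z + 147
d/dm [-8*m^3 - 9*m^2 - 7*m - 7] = -24*m^2 - 18*m - 7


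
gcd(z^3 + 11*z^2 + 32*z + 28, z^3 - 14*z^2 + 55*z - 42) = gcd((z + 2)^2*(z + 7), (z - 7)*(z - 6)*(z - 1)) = 1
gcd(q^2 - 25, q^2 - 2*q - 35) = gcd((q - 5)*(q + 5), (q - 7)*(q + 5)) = q + 5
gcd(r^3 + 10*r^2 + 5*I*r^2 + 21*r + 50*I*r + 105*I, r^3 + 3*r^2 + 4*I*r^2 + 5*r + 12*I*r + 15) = r^2 + r*(3 + 5*I) + 15*I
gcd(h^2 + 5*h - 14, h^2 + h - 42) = h + 7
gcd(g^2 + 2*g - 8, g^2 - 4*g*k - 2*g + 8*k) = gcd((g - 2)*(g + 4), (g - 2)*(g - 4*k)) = g - 2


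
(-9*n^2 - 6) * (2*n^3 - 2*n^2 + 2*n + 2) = -18*n^5 + 18*n^4 - 30*n^3 - 6*n^2 - 12*n - 12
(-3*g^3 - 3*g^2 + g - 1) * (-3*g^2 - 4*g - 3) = 9*g^5 + 21*g^4 + 18*g^3 + 8*g^2 + g + 3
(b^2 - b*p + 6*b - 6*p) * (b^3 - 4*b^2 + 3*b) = b^5 - b^4*p + 2*b^4 - 2*b^3*p - 21*b^3 + 21*b^2*p + 18*b^2 - 18*b*p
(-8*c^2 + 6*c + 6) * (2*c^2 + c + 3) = -16*c^4 + 4*c^3 - 6*c^2 + 24*c + 18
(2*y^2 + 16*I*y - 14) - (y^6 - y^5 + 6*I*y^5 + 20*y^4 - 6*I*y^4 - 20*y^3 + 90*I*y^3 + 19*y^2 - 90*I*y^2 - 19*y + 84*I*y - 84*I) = -y^6 + y^5 - 6*I*y^5 - 20*y^4 + 6*I*y^4 + 20*y^3 - 90*I*y^3 - 17*y^2 + 90*I*y^2 + 19*y - 68*I*y - 14 + 84*I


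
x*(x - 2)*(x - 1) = x^3 - 3*x^2 + 2*x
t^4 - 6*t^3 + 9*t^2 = t^2*(t - 3)^2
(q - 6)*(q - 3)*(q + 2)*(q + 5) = q^4 - 2*q^3 - 35*q^2 + 36*q + 180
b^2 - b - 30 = (b - 6)*(b + 5)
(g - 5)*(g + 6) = g^2 + g - 30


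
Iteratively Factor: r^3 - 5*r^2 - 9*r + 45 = (r - 5)*(r^2 - 9) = (r - 5)*(r + 3)*(r - 3)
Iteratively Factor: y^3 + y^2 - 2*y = (y - 1)*(y^2 + 2*y) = y*(y - 1)*(y + 2)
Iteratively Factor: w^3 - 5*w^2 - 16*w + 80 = (w - 5)*(w^2 - 16) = (w - 5)*(w + 4)*(w - 4)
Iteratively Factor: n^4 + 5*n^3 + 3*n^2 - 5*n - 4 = (n + 1)*(n^3 + 4*n^2 - n - 4) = (n - 1)*(n + 1)*(n^2 + 5*n + 4) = (n - 1)*(n + 1)*(n + 4)*(n + 1)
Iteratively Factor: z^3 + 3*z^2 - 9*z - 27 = (z + 3)*(z^2 - 9) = (z + 3)^2*(z - 3)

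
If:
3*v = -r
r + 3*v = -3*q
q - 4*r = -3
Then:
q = 0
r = 3/4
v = -1/4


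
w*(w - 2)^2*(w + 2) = w^4 - 2*w^3 - 4*w^2 + 8*w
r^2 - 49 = (r - 7)*(r + 7)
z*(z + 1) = z^2 + z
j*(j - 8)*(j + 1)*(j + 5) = j^4 - 2*j^3 - 43*j^2 - 40*j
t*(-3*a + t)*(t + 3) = -3*a*t^2 - 9*a*t + t^3 + 3*t^2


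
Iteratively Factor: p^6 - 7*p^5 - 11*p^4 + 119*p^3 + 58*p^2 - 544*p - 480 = (p + 2)*(p^5 - 9*p^4 + 7*p^3 + 105*p^2 - 152*p - 240) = (p + 2)*(p + 3)*(p^4 - 12*p^3 + 43*p^2 - 24*p - 80) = (p - 5)*(p + 2)*(p + 3)*(p^3 - 7*p^2 + 8*p + 16) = (p - 5)*(p - 4)*(p + 2)*(p + 3)*(p^2 - 3*p - 4) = (p - 5)*(p - 4)^2*(p + 2)*(p + 3)*(p + 1)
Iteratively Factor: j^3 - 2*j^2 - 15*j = (j)*(j^2 - 2*j - 15) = j*(j + 3)*(j - 5)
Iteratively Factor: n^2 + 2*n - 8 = (n + 4)*(n - 2)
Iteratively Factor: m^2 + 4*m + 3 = (m + 3)*(m + 1)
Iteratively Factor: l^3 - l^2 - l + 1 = (l - 1)*(l^2 - 1) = (l - 1)^2*(l + 1)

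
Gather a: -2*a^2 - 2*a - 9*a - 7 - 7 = -2*a^2 - 11*a - 14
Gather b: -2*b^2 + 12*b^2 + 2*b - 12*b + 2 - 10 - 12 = 10*b^2 - 10*b - 20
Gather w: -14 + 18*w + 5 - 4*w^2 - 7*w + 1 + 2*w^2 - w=-2*w^2 + 10*w - 8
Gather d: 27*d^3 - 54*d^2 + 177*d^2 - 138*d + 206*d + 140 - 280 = 27*d^3 + 123*d^2 + 68*d - 140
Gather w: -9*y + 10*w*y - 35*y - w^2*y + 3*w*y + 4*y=-w^2*y + 13*w*y - 40*y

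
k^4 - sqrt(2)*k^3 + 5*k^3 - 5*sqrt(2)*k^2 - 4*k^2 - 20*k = k*(k + 5)*(k - 2*sqrt(2))*(k + sqrt(2))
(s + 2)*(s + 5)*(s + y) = s^3 + s^2*y + 7*s^2 + 7*s*y + 10*s + 10*y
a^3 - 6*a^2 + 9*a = a*(a - 3)^2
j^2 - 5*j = j*(j - 5)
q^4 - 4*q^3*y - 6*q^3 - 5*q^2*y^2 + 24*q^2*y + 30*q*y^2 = q*(q - 6)*(q - 5*y)*(q + y)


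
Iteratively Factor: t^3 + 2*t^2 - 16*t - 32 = (t - 4)*(t^2 + 6*t + 8) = (t - 4)*(t + 4)*(t + 2)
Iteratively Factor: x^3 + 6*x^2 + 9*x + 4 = (x + 1)*(x^2 + 5*x + 4) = (x + 1)^2*(x + 4)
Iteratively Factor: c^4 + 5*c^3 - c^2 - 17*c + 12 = (c - 1)*(c^3 + 6*c^2 + 5*c - 12) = (c - 1)*(c + 4)*(c^2 + 2*c - 3) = (c - 1)^2*(c + 4)*(c + 3)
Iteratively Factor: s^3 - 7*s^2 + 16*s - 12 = (s - 2)*(s^2 - 5*s + 6) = (s - 3)*(s - 2)*(s - 2)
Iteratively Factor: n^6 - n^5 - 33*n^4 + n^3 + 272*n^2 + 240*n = (n + 3)*(n^5 - 4*n^4 - 21*n^3 + 64*n^2 + 80*n) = (n - 5)*(n + 3)*(n^4 + n^3 - 16*n^2 - 16*n) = (n - 5)*(n - 4)*(n + 3)*(n^3 + 5*n^2 + 4*n) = (n - 5)*(n - 4)*(n + 1)*(n + 3)*(n^2 + 4*n) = n*(n - 5)*(n - 4)*(n + 1)*(n + 3)*(n + 4)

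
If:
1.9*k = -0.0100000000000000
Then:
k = -0.01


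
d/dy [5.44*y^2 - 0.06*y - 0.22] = 10.88*y - 0.06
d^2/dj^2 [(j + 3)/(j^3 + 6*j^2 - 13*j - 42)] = 2*((j + 3)*(3*j^2 + 12*j - 13)^2 + (-3*j^2 - 12*j - 3*(j + 2)*(j + 3) + 13)*(j^3 + 6*j^2 - 13*j - 42))/(j^3 + 6*j^2 - 13*j - 42)^3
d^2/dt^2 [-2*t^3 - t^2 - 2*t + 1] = -12*t - 2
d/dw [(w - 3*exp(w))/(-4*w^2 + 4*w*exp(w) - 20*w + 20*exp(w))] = (-(w - 3*exp(w))*(w*exp(w) - 2*w + 6*exp(w) - 5) + (3*exp(w) - 1)*(w^2 - w*exp(w) + 5*w - 5*exp(w)))/(4*(w^2 - w*exp(w) + 5*w - 5*exp(w))^2)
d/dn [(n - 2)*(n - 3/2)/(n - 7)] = (n^2 - 14*n + 43/2)/(n^2 - 14*n + 49)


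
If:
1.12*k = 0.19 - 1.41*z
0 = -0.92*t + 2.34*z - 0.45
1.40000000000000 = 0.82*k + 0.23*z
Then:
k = 2.15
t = -4.49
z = -1.57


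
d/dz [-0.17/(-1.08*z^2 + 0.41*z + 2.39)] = (0.0697 - 0.3672*z)/(-1.08*z^2 + 0.41*z + 2.39)^2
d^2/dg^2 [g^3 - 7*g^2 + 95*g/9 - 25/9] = 6*g - 14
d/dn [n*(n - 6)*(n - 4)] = 3*n^2 - 20*n + 24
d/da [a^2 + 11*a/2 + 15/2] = 2*a + 11/2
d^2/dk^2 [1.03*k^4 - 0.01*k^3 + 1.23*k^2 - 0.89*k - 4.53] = 12.36*k^2 - 0.06*k + 2.46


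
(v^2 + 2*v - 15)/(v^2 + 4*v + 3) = (v^2 + 2*v - 15)/(v^2 + 4*v + 3)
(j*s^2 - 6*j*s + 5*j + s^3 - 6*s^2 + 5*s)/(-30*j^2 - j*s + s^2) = (-j*s^2 + 6*j*s - 5*j - s^3 + 6*s^2 - 5*s)/(30*j^2 + j*s - s^2)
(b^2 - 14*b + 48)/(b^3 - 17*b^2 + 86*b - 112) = (b - 6)/(b^2 - 9*b + 14)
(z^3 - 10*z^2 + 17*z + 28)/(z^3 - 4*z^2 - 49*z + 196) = (z + 1)/(z + 7)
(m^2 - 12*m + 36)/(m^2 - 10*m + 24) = (m - 6)/(m - 4)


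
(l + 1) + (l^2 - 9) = l^2 + l - 8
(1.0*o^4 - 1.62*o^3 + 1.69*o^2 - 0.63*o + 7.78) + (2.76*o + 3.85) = 1.0*o^4 - 1.62*o^3 + 1.69*o^2 + 2.13*o + 11.63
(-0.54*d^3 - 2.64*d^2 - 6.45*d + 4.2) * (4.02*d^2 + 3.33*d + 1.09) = -2.1708*d^5 - 12.411*d^4 - 35.3088*d^3 - 7.4721*d^2 + 6.9555*d + 4.578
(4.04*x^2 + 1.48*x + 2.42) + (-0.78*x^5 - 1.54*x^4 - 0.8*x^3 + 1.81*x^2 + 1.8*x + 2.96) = -0.78*x^5 - 1.54*x^4 - 0.8*x^3 + 5.85*x^2 + 3.28*x + 5.38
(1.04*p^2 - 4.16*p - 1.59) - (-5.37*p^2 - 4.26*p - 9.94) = 6.41*p^2 + 0.0999999999999996*p + 8.35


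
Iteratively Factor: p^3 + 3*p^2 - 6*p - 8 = (p - 2)*(p^2 + 5*p + 4) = (p - 2)*(p + 4)*(p + 1)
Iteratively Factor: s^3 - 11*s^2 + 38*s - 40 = (s - 4)*(s^2 - 7*s + 10) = (s - 4)*(s - 2)*(s - 5)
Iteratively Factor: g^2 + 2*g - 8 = (g + 4)*(g - 2)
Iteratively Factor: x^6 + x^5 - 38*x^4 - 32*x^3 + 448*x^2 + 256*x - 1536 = (x + 4)*(x^5 - 3*x^4 - 26*x^3 + 72*x^2 + 160*x - 384) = (x - 2)*(x + 4)*(x^4 - x^3 - 28*x^2 + 16*x + 192) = (x - 4)*(x - 2)*(x + 4)*(x^3 + 3*x^2 - 16*x - 48) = (x - 4)*(x - 2)*(x + 3)*(x + 4)*(x^2 - 16) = (x - 4)^2*(x - 2)*(x + 3)*(x + 4)*(x + 4)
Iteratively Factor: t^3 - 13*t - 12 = (t - 4)*(t^2 + 4*t + 3) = (t - 4)*(t + 1)*(t + 3)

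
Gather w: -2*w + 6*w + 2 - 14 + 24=4*w + 12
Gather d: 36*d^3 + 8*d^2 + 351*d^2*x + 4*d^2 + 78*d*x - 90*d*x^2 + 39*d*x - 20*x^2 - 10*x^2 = 36*d^3 + d^2*(351*x + 12) + d*(-90*x^2 + 117*x) - 30*x^2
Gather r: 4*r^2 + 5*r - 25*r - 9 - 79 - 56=4*r^2 - 20*r - 144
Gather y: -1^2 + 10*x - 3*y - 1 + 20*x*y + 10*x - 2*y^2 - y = 20*x - 2*y^2 + y*(20*x - 4) - 2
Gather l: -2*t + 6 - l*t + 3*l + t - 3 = l*(3 - t) - t + 3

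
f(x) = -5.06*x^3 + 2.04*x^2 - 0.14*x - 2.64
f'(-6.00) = -571.10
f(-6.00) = 1164.60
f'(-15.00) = -3476.84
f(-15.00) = 17535.96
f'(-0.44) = -4.87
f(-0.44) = -1.75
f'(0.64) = -3.75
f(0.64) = -3.22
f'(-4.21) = -286.37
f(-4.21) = 411.68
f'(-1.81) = -57.26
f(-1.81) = 34.30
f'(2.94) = -119.35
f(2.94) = -114.00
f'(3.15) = -137.91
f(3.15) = -140.99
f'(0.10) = 0.12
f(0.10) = -2.64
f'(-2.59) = -112.54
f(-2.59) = 99.32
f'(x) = -15.18*x^2 + 4.08*x - 0.14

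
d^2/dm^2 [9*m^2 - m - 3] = 18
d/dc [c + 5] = 1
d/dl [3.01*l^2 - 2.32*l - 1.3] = 6.02*l - 2.32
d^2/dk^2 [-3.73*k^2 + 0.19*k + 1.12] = -7.46000000000000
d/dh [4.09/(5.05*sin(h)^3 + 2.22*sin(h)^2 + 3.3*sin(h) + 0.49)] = (-18.1596*sin(h) + 30.98175*cos(2*h) - 44.47875)*cos(h)/(5.05*sin(h)^3 + 2.22*sin(h)^2 + 3.3*sin(h) + 0.49)^2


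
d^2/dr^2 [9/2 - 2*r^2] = -4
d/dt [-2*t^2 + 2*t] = 2 - 4*t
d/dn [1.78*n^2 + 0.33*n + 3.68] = 3.56*n + 0.33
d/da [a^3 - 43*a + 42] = 3*a^2 - 43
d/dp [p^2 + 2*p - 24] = 2*p + 2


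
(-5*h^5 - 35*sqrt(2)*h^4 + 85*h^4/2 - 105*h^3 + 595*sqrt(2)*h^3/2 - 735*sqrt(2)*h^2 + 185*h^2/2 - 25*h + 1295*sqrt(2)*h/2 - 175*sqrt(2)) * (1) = -5*h^5 - 35*sqrt(2)*h^4 + 85*h^4/2 - 105*h^3 + 595*sqrt(2)*h^3/2 - 735*sqrt(2)*h^2 + 185*h^2/2 - 25*h + 1295*sqrt(2)*h/2 - 175*sqrt(2)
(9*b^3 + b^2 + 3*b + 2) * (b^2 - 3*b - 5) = 9*b^5 - 26*b^4 - 45*b^3 - 12*b^2 - 21*b - 10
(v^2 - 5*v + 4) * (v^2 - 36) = v^4 - 5*v^3 - 32*v^2 + 180*v - 144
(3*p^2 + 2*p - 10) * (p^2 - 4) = 3*p^4 + 2*p^3 - 22*p^2 - 8*p + 40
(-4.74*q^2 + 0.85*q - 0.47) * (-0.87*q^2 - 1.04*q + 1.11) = 4.1238*q^4 + 4.1901*q^3 - 5.7365*q^2 + 1.4323*q - 0.5217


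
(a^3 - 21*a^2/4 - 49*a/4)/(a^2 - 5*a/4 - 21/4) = a*(a - 7)/(a - 3)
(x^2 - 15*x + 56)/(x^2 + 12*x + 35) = (x^2 - 15*x + 56)/(x^2 + 12*x + 35)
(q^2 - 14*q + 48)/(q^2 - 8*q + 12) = (q - 8)/(q - 2)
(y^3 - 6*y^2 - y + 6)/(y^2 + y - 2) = (y^2 - 5*y - 6)/(y + 2)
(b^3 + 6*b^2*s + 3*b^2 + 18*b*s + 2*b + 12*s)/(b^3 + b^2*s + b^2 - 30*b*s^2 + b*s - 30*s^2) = (-b - 2)/(-b + 5*s)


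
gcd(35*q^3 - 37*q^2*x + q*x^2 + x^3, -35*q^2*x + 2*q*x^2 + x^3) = -35*q^2 + 2*q*x + x^2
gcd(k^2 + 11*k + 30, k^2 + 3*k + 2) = 1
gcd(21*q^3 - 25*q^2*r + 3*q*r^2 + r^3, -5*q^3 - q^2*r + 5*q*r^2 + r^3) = q - r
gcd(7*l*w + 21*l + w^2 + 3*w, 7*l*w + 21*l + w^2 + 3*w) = 7*l*w + 21*l + w^2 + 3*w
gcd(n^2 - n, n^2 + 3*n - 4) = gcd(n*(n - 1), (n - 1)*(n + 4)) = n - 1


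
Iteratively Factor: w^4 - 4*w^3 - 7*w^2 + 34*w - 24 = (w - 1)*(w^3 - 3*w^2 - 10*w + 24) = (w - 4)*(w - 1)*(w^2 + w - 6) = (w - 4)*(w - 1)*(w + 3)*(w - 2)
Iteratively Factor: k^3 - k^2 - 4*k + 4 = (k - 1)*(k^2 - 4) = (k - 2)*(k - 1)*(k + 2)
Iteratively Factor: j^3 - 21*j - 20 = (j + 4)*(j^2 - 4*j - 5) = (j - 5)*(j + 4)*(j + 1)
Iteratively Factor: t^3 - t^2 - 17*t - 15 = (t + 3)*(t^2 - 4*t - 5) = (t - 5)*(t + 3)*(t + 1)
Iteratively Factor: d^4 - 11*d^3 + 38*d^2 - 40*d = (d)*(d^3 - 11*d^2 + 38*d - 40) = d*(d - 4)*(d^2 - 7*d + 10) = d*(d - 5)*(d - 4)*(d - 2)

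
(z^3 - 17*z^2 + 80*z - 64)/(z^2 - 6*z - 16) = (z^2 - 9*z + 8)/(z + 2)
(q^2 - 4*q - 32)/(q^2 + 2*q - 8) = (q - 8)/(q - 2)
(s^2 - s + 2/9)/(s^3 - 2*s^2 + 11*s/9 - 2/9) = 1/(s - 1)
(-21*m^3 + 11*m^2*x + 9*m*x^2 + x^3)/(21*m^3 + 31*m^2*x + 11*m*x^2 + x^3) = (-m + x)/(m + x)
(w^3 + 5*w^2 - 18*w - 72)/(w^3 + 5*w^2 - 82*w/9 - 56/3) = 9*(w^2 - w - 12)/(9*w^2 - 9*w - 28)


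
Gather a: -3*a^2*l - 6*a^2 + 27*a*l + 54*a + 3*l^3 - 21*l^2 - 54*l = a^2*(-3*l - 6) + a*(27*l + 54) + 3*l^3 - 21*l^2 - 54*l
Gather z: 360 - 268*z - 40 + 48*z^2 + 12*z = 48*z^2 - 256*z + 320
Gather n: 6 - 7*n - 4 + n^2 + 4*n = n^2 - 3*n + 2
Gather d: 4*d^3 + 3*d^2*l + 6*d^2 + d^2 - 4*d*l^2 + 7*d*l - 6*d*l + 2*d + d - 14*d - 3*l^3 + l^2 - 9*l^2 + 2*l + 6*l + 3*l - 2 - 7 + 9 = 4*d^3 + d^2*(3*l + 7) + d*(-4*l^2 + l - 11) - 3*l^3 - 8*l^2 + 11*l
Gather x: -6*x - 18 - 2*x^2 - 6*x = -2*x^2 - 12*x - 18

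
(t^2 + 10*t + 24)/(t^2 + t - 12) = (t + 6)/(t - 3)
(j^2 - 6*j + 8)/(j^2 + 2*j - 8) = (j - 4)/(j + 4)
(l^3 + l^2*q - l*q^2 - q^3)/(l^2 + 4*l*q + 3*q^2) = (l^2 - q^2)/(l + 3*q)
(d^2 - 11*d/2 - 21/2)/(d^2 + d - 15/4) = 2*(2*d^2 - 11*d - 21)/(4*d^2 + 4*d - 15)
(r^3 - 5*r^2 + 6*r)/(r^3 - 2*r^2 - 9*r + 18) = r/(r + 3)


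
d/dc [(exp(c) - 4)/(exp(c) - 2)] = 2*exp(c)/(exp(c) - 2)^2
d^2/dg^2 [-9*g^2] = -18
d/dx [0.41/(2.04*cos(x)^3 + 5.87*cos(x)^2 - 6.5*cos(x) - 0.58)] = (2.5092*cos(x)^2 + 4.8134*cos(x) - 2.665)*sin(x)/(2.04*cos(x)^3 + 5.87*cos(x)^2 - 6.5*cos(x) - 0.58)^2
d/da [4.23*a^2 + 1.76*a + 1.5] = 8.46*a + 1.76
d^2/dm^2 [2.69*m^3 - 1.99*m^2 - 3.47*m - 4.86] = 16.14*m - 3.98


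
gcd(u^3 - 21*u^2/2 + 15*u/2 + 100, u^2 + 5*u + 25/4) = u + 5/2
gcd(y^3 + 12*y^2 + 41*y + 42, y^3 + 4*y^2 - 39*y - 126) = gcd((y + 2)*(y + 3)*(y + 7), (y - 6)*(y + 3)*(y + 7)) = y^2 + 10*y + 21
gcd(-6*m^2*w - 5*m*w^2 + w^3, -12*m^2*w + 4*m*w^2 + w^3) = w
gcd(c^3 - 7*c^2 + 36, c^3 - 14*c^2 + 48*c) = c - 6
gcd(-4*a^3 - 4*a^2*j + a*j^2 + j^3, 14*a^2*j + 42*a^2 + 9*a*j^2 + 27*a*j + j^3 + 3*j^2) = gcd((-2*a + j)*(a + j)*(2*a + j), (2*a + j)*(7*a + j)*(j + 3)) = 2*a + j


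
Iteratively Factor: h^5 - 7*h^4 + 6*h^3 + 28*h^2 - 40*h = (h - 2)*(h^4 - 5*h^3 - 4*h^2 + 20*h) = (h - 5)*(h - 2)*(h^3 - 4*h) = (h - 5)*(h - 2)*(h + 2)*(h^2 - 2*h) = h*(h - 5)*(h - 2)*(h + 2)*(h - 2)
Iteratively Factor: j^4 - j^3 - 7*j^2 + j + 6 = (j - 3)*(j^3 + 2*j^2 - j - 2) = (j - 3)*(j - 1)*(j^2 + 3*j + 2) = (j - 3)*(j - 1)*(j + 2)*(j + 1)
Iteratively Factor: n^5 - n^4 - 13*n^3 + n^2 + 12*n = (n)*(n^4 - n^3 - 13*n^2 + n + 12) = n*(n - 1)*(n^3 - 13*n - 12) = n*(n - 1)*(n + 3)*(n^2 - 3*n - 4) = n*(n - 1)*(n + 1)*(n + 3)*(n - 4)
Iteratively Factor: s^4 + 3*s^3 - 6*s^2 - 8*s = (s)*(s^3 + 3*s^2 - 6*s - 8) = s*(s + 4)*(s^2 - s - 2) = s*(s + 1)*(s + 4)*(s - 2)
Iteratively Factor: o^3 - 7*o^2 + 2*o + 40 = (o + 2)*(o^2 - 9*o + 20) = (o - 5)*(o + 2)*(o - 4)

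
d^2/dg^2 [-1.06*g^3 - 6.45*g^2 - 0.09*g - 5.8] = -6.36*g - 12.9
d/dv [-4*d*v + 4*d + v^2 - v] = -4*d + 2*v - 1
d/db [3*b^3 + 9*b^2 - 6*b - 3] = 9*b^2 + 18*b - 6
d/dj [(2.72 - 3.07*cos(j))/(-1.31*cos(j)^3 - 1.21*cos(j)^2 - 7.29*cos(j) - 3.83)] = (8.0434*cos(j)^3 - 6.9749*cos(j)^2 - 6.5824*cos(j) - 31.5869)*sin(j)/(1.7161*cos(j)^6 + 3.1702*cos(j)^5 + 20.5639*cos(j)^4 + 27.6764*cos(j)^3 + 62.4127*cos(j)^2 + 55.8414*cos(j) + 14.6689)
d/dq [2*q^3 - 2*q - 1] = 6*q^2 - 2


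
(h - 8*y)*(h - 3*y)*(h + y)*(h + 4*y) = h^4 - 6*h^3*y - 27*h^2*y^2 + 76*h*y^3 + 96*y^4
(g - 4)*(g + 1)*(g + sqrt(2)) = g^3 - 3*g^2 + sqrt(2)*g^2 - 3*sqrt(2)*g - 4*g - 4*sqrt(2)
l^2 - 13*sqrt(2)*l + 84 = (l - 7*sqrt(2))*(l - 6*sqrt(2))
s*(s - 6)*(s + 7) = s^3 + s^2 - 42*s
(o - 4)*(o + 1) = o^2 - 3*o - 4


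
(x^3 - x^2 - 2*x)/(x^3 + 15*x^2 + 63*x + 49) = x*(x - 2)/(x^2 + 14*x + 49)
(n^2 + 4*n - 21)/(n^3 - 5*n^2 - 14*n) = (-n^2 - 4*n + 21)/(n*(-n^2 + 5*n + 14))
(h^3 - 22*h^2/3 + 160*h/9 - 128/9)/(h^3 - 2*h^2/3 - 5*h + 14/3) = (9*h^2 - 48*h + 64)/(3*(3*h^2 + 4*h - 7))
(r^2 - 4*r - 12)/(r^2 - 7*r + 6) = (r + 2)/(r - 1)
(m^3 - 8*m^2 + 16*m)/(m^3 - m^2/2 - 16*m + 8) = 2*m*(m - 4)/(2*m^2 + 7*m - 4)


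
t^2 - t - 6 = (t - 3)*(t + 2)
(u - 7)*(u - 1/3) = u^2 - 22*u/3 + 7/3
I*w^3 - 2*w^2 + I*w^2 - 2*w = w*(w + 2*I)*(I*w + I)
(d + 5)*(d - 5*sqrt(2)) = d^2 - 5*sqrt(2)*d + 5*d - 25*sqrt(2)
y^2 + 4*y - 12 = (y - 2)*(y + 6)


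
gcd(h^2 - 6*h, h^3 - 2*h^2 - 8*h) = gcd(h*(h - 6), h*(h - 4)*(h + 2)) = h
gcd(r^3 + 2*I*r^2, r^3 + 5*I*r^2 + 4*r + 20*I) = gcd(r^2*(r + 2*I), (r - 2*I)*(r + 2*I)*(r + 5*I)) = r + 2*I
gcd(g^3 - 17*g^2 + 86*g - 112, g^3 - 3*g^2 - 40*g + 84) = g^2 - 9*g + 14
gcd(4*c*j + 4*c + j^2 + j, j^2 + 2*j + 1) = j + 1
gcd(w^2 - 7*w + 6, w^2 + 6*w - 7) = w - 1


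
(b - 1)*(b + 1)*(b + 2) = b^3 + 2*b^2 - b - 2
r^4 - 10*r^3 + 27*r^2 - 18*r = r*(r - 6)*(r - 3)*(r - 1)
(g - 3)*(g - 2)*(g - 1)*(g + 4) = g^4 - 2*g^3 - 13*g^2 + 38*g - 24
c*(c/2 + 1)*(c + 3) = c^3/2 + 5*c^2/2 + 3*c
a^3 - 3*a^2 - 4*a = a*(a - 4)*(a + 1)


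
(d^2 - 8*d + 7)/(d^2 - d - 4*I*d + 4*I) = (d - 7)/(d - 4*I)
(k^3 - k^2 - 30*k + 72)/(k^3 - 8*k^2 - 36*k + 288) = (k^2 - 7*k + 12)/(k^2 - 14*k + 48)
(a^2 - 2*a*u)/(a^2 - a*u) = (a - 2*u)/(a - u)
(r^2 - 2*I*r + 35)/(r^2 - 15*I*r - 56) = (r + 5*I)/(r - 8*I)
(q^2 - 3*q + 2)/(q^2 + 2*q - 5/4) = 4*(q^2 - 3*q + 2)/(4*q^2 + 8*q - 5)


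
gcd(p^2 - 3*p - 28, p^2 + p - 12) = p + 4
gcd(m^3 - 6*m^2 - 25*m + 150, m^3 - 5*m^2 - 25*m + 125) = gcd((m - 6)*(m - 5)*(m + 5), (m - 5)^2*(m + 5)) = m^2 - 25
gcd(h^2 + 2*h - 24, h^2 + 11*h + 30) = h + 6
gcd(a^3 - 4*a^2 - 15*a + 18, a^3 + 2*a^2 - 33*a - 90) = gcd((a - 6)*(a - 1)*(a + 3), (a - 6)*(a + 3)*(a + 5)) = a^2 - 3*a - 18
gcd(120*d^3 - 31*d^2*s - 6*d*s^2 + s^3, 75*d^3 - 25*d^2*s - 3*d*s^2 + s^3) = -15*d^2 + 2*d*s + s^2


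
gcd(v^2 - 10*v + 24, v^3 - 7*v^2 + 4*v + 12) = v - 6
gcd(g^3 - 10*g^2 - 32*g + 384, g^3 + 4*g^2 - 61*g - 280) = g - 8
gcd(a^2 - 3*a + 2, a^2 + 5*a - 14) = a - 2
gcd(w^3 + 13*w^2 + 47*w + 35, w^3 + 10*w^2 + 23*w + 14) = w^2 + 8*w + 7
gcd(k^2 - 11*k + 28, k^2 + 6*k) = 1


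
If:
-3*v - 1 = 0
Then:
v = -1/3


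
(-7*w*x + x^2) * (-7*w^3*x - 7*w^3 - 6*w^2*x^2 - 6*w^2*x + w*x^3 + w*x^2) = 49*w^4*x^2 + 49*w^4*x + 35*w^3*x^3 + 35*w^3*x^2 - 13*w^2*x^4 - 13*w^2*x^3 + w*x^5 + w*x^4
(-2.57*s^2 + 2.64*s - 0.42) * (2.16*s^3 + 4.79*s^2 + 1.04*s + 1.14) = -5.5512*s^5 - 6.6079*s^4 + 9.0656*s^3 - 2.196*s^2 + 2.5728*s - 0.4788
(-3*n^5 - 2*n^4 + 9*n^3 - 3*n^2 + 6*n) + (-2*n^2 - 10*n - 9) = -3*n^5 - 2*n^4 + 9*n^3 - 5*n^2 - 4*n - 9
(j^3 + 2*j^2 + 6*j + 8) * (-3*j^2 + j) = -3*j^5 - 5*j^4 - 16*j^3 - 18*j^2 + 8*j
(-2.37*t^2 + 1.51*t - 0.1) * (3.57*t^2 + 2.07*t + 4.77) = -8.4609*t^4 + 0.4848*t^3 - 8.5362*t^2 + 6.9957*t - 0.477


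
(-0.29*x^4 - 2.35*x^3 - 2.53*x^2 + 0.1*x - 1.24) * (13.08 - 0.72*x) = 0.2088*x^5 - 2.1012*x^4 - 28.9164*x^3 - 33.1644*x^2 + 2.2008*x - 16.2192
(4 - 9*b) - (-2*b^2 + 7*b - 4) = 2*b^2 - 16*b + 8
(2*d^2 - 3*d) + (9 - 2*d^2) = 9 - 3*d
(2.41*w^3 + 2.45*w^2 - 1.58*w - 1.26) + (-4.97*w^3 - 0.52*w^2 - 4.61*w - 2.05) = -2.56*w^3 + 1.93*w^2 - 6.19*w - 3.31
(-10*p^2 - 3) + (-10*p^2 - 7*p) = -20*p^2 - 7*p - 3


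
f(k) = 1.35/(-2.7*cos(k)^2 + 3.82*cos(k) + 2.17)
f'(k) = 1.35*(-5.4*sin(k)*cos(k) + 3.82*sin(k))/(-2.7*cos(k)^2 + 3.82*cos(k) + 2.17)^2 = (5.157 - 7.29*cos(k))*sin(k)/(-2.7*cos(k)^2 + 3.82*cos(k) + 2.17)^2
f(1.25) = 0.43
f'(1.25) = 0.28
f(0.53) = 0.39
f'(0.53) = -0.05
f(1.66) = 0.75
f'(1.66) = 1.77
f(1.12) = 0.41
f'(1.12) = 0.16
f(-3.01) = -0.32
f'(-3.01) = -0.09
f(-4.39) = 1.96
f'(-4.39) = 14.93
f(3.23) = -0.31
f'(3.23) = -0.06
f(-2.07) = -4.86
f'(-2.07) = -98.57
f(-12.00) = 0.39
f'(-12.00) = -0.04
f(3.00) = -0.32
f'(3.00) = 0.10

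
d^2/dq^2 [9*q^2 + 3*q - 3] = 18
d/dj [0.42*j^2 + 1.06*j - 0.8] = 0.84*j + 1.06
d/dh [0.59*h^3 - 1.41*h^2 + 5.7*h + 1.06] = 1.77*h^2 - 2.82*h + 5.7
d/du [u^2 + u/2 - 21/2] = 2*u + 1/2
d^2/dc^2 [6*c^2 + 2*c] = 12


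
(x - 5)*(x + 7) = x^2 + 2*x - 35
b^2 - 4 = (b - 2)*(b + 2)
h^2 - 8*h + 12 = (h - 6)*(h - 2)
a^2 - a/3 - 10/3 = (a - 2)*(a + 5/3)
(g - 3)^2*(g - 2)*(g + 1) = g^4 - 7*g^3 + 13*g^2 + 3*g - 18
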